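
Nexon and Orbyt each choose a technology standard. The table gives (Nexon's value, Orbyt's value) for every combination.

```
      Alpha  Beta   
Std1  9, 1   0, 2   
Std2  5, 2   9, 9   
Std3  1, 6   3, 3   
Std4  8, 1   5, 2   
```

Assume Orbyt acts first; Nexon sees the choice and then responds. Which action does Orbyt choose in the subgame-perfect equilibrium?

Beta

Nexon best-responds to each possible Orbyt move:
- Alpha: Nexon compares 9, 5, 1, 8 and picks Std1; Orbyt would get 1.
- Beta: Nexon compares 0, 9, 3, 5 and picks Std2; Orbyt would get 9.
Orbyt's induced payoffs are 1, 9, so Orbyt commits to Beta. Subgame-perfect outcome: (Std2, Beta) with payoffs (9, 9).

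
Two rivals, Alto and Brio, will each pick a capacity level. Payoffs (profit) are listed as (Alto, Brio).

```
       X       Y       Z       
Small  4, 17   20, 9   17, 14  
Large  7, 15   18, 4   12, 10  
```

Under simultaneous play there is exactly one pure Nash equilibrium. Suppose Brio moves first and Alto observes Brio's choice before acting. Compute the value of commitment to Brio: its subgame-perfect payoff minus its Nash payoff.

Solve by backward induction (Brio leads).
- X → Alto plays Large (best of 4, 7); Brio gets 15.
- Y → Alto plays Small (best of 20, 18); Brio gets 9.
- Z → Alto plays Small (best of 17, 12); Brio gets 14.
Maximizing over 15, 9, 14, Brio chooses X. Subgame-perfect outcome: (Large, X) with payoffs (7, 15).
Now find the simultaneous Nash equilibrium.
Alto's best replies: X→Large; Y→Small; Z→Small.
Brio's best replies: Small→X; Large→X.
The unique mutual best reply is (Large, X), giving (7, 15).
Brio's commitment gain: 15 − 15 = 0.

0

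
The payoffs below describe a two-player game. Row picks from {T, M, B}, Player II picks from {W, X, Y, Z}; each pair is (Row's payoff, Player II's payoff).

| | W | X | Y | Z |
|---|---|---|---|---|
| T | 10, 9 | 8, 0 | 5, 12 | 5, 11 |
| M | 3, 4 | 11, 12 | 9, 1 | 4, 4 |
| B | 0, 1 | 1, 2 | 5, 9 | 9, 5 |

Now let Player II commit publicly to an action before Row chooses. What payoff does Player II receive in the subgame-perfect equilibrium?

Solve by backward induction (Player II leads).
- W → Row plays T (best of 10, 3, 0); Player II gets 9.
- X → Row plays M (best of 8, 11, 1); Player II gets 12.
- Y → Row plays M (best of 5, 9, 5); Player II gets 1.
- Z → Row plays B (best of 5, 4, 9); Player II gets 5.
Player II's induced payoffs are 9, 12, 1, 5, so Player II commits to X. Subgame-perfect outcome: (M, X) with payoffs (11, 12).

12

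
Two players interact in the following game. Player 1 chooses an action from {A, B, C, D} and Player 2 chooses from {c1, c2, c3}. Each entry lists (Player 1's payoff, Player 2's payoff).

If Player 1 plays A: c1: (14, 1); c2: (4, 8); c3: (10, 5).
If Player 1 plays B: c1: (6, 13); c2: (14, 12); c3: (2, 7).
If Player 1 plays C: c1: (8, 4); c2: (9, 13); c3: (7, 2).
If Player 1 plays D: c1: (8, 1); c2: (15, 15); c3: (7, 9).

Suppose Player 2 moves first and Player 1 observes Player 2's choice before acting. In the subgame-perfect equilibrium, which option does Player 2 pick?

c2

Solve by backward induction (Player 2 leads).
- c1 → Player 1 plays A (best of 14, 6, 8, 8); Player 2 gets 1.
- c2 → Player 1 plays D (best of 4, 14, 9, 15); Player 2 gets 15.
- c3 → Player 1 plays A (best of 10, 2, 7, 7); Player 2 gets 5.
Among 1, 15, 5, the best is 15 at c2. Subgame-perfect outcome: (D, c2) with payoffs (15, 15).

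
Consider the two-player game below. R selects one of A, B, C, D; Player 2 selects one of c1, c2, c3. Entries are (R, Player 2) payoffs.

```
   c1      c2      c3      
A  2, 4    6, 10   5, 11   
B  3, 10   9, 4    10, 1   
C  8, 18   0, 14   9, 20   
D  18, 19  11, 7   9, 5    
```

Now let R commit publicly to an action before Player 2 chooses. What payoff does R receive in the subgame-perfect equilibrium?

Work backward from Player 2's decision.
- A: BR = c3, leader payoff 5.
- B: BR = c1, leader payoff 3.
- C: BR = c3, leader payoff 9.
- D: BR = c1, leader payoff 18.
Among 5, 3, 9, 18, the best is 18 at D. Subgame-perfect outcome: (D, c1) with payoffs (18, 19).

18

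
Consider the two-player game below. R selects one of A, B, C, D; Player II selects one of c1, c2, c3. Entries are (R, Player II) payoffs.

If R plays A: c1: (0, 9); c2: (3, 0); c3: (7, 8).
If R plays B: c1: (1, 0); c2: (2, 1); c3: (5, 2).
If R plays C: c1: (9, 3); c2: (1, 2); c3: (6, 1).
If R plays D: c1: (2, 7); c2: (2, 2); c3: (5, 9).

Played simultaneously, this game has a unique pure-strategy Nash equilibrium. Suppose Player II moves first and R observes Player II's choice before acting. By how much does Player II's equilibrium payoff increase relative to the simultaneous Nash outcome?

R best-responds to each possible Player II move:
- c1: BR = C, leader payoff 3.
- c2: BR = A, leader payoff 0.
- c3: BR = A, leader payoff 8.
Maximizing over 3, 0, 8, Player II chooses c3. Subgame-perfect outcome: (A, c3) with payoffs (7, 8).
For the simultaneous game, intersect best replies.
R's best replies: c1→C; c2→A; c3→A.
Player II's best replies: A→c1; B→c3; C→c1; D→c3.
Only (C, c1) has each player best-responding; Nash payoffs (9, 3).
Player II's commitment gain: 8 − 3 = 5.

5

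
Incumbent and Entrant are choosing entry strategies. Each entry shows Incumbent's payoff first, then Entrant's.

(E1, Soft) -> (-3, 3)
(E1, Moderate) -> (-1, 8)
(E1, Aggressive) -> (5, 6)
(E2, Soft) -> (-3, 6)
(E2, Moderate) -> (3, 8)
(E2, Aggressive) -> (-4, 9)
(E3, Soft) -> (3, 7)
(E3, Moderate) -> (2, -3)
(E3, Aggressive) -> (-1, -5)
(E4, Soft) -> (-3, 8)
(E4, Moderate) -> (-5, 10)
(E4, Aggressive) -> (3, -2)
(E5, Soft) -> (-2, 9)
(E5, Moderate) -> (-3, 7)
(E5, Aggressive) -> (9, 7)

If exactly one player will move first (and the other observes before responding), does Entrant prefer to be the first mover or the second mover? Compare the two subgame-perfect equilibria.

first

If Incumbent leads: Entrant's best replies are E1→Moderate, E2→Aggressive, E3→Soft, E4→Moderate, E5→Soft; Incumbent's induced payoffs -1, -4, 3, -5, -2; outcome (E3, Soft), payoffs (3, 7).
If Entrant leads: Incumbent's best replies are Soft→E3, Moderate→E2, Aggressive→E5; Entrant's induced payoffs 7, 8, 7; outcome (E2, Moderate), payoffs (3, 8).
Entrant gets 8 moving first and 7 moving second, so Entrant prefers to move first.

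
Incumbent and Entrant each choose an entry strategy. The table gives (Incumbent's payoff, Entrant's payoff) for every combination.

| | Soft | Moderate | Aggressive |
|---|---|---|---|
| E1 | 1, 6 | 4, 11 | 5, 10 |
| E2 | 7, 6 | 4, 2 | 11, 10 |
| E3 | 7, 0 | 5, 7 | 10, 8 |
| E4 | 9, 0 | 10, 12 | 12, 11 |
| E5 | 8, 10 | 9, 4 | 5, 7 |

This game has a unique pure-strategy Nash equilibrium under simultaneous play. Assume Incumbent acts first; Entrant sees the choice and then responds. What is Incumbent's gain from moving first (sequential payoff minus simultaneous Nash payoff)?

1

Backward induction with Incumbent moving first.
- E1: Entrant compares 6, 11, 10 and picks Moderate; Incumbent would get 4.
- E2: Entrant compares 6, 2, 10 and picks Aggressive; Incumbent would get 11.
- E3: Entrant compares 0, 7, 8 and picks Aggressive; Incumbent would get 10.
- E4: Entrant compares 0, 12, 11 and picks Moderate; Incumbent would get 10.
- E5: Entrant compares 10, 4, 7 and picks Soft; Incumbent would get 8.
Among 4, 11, 10, 10, 8, the best is 11 at E2. Subgame-perfect outcome: (E2, Aggressive) with payoffs (11, 10).
For the simultaneous game, intersect best replies.
Incumbent's best replies: Soft→E4; Moderate→E4; Aggressive→E4.
Entrant's best replies: E1→Moderate; E2→Aggressive; E3→Aggressive; E4→Moderate; E5→Soft.
The unique mutual best reply is (E4, Moderate), giving (10, 12).
Incumbent's commitment gain: 11 − 10 = 1.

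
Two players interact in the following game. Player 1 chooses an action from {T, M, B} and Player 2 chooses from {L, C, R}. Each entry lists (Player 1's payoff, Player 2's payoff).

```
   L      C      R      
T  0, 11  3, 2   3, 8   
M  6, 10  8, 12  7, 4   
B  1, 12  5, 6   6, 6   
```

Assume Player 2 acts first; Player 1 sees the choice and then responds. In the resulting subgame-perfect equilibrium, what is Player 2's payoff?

12

Solve by backward induction (Player 2 leads).
- L → Player 1 plays M (best of 0, 6, 1); Player 2 gets 10.
- C → Player 1 plays M (best of 3, 8, 5); Player 2 gets 12.
- R → Player 1 plays M (best of 3, 7, 6); Player 2 gets 4.
Among 10, 12, 4, the best is 12 at C. Subgame-perfect outcome: (M, C) with payoffs (8, 12).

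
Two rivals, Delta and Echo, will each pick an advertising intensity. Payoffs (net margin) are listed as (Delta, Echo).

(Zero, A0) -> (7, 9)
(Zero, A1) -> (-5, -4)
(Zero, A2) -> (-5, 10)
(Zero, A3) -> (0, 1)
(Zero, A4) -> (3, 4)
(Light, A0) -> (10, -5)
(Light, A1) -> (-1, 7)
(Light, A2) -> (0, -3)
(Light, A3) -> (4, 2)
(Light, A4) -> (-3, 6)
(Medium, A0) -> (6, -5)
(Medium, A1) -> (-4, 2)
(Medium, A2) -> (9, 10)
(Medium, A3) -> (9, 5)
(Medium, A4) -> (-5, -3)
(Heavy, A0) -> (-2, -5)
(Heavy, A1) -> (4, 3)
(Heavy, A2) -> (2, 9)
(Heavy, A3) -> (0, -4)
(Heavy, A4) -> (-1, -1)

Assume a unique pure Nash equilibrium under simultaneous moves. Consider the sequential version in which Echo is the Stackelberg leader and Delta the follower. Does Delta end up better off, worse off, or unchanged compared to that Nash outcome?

unchanged

Backward induction with Echo moving first.
- A0: BR = Light, leader payoff -5.
- A1: BR = Heavy, leader payoff 3.
- A2: BR = Medium, leader payoff 10.
- A3: BR = Medium, leader payoff 5.
- A4: BR = Zero, leader payoff 4.
Among -5, 3, 10, 5, 4, the best is 10 at A2. Subgame-perfect outcome: (Medium, A2) with payoffs (9, 10).
For the simultaneous game, intersect best replies.
Delta's best replies: A0→Light; A1→Heavy; A2→Medium; A3→Medium; A4→Zero.
Echo's best replies: Zero→A2; Light→A1; Medium→A2; Heavy→A2.
The unique mutual best reply is (Medium, A2), giving (9, 10).
Delta earns 9 sequentially versus 9 at the Nash outcome: unchanged.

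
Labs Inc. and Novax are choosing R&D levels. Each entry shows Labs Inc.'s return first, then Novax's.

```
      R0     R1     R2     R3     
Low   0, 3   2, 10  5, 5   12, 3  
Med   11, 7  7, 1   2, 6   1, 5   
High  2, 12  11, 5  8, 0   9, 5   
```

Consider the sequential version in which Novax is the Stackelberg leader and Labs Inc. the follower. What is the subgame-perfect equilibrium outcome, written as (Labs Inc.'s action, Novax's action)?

Work backward from Labs Inc.'s decision.
- R0: BR = Med, leader payoff 7.
- R1: BR = High, leader payoff 5.
- R2: BR = High, leader payoff 0.
- R3: BR = Low, leader payoff 3.
Among 7, 5, 0, 3, the best is 7 at R0. Subgame-perfect outcome: (Med, R0) with payoffs (11, 7).

(Med, R0)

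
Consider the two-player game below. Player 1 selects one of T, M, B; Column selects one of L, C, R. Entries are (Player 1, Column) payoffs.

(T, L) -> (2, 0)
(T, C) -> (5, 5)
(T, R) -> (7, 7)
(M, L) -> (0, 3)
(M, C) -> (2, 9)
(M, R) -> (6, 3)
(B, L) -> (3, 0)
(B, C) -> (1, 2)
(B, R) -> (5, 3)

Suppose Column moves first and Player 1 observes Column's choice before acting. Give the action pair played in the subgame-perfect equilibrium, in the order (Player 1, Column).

Player 1 best-responds to each possible Column move:
- L: Player 1 compares 2, 0, 3 and picks B; Column would get 0.
- C: Player 1 compares 5, 2, 1 and picks T; Column would get 5.
- R: Player 1 compares 7, 6, 5 and picks T; Column would get 7.
Column's induced payoffs are 0, 5, 7, so Column commits to R. Subgame-perfect outcome: (T, R) with payoffs (7, 7).

(T, R)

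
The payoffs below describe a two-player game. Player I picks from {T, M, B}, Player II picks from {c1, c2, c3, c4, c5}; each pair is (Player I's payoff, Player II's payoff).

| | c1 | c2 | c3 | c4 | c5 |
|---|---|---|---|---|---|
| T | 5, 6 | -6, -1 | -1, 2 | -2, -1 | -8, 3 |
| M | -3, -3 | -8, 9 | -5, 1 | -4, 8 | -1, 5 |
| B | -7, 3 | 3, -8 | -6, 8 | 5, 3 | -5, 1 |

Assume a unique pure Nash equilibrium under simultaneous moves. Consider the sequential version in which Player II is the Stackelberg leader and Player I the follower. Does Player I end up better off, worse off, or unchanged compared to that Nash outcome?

Work backward from Player I's decision.
- c1: BR = T, leader payoff 6.
- c2: BR = B, leader payoff -8.
- c3: BR = T, leader payoff 2.
- c4: BR = B, leader payoff 3.
- c5: BR = M, leader payoff 5.
Player II's induced payoffs are 6, -8, 2, 3, 5, so Player II commits to c1. Subgame-perfect outcome: (T, c1) with payoffs (5, 6).
Under simultaneous play:
Player I's best replies: c1→T; c2→B; c3→T; c4→B; c5→M.
Player II's best replies: T→c1; M→c2; B→c3.
The unique mutual best reply is (T, c1), giving (5, 6).
Player I earns 5 sequentially versus 5 at the Nash outcome: unchanged.

unchanged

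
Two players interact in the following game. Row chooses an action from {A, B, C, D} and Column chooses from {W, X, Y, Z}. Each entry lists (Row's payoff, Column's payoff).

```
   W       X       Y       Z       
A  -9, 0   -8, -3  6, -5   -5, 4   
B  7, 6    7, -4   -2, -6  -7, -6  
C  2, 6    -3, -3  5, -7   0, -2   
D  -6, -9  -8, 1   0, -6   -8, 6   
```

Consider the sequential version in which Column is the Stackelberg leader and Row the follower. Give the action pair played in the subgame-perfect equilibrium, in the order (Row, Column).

Work backward from Row's decision.
- W → Row plays B (best of -9, 7, 2, -6); Column gets 6.
- X → Row plays B (best of -8, 7, -3, -8); Column gets -4.
- Y → Row plays A (best of 6, -2, 5, 0); Column gets -5.
- Z → Row plays C (best of -5, -7, 0, -8); Column gets -2.
Among 6, -4, -5, -2, the best is 6 at W. Subgame-perfect outcome: (B, W) with payoffs (7, 6).

(B, W)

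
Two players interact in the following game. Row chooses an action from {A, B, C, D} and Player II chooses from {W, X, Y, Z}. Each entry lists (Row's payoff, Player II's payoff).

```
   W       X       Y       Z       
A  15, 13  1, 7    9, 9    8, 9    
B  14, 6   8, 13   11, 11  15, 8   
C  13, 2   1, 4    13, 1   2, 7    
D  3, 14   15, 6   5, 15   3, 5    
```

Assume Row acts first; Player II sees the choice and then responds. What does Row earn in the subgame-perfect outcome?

15

Backward induction with Row moving first.
- A: Player II compares 13, 7, 9, 9 and picks W; Row would get 15.
- B: Player II compares 6, 13, 11, 8 and picks X; Row would get 8.
- C: Player II compares 2, 4, 1, 7 and picks Z; Row would get 2.
- D: Player II compares 14, 6, 15, 5 and picks Y; Row would get 5.
Maximizing over 15, 8, 2, 5, Row chooses A. Subgame-perfect outcome: (A, W) with payoffs (15, 13).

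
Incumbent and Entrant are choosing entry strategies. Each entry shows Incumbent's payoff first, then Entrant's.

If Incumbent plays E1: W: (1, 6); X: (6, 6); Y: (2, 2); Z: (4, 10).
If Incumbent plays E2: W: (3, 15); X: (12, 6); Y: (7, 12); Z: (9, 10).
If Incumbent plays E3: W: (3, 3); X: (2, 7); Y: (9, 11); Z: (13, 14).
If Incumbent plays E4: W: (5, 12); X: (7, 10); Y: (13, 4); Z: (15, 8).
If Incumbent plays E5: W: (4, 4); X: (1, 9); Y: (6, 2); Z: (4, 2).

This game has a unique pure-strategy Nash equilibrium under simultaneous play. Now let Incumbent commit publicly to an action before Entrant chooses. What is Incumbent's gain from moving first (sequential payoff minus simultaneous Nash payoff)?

Entrant best-responds to each possible Incumbent move:
- E1 → Entrant plays Z (best of 6, 6, 2, 10); Incumbent gets 4.
- E2 → Entrant plays W (best of 15, 6, 12, 10); Incumbent gets 3.
- E3 → Entrant plays Z (best of 3, 7, 11, 14); Incumbent gets 13.
- E4 → Entrant plays W (best of 12, 10, 4, 8); Incumbent gets 5.
- E5 → Entrant plays X (best of 4, 9, 2, 2); Incumbent gets 1.
Maximizing over 4, 3, 13, 5, 1, Incumbent chooses E3. Subgame-perfect outcome: (E3, Z) with payoffs (13, 14).
For the simultaneous game, intersect best replies.
Incumbent's best replies: W→E4; X→E2; Y→E4; Z→E4.
Entrant's best replies: E1→Z; E2→W; E3→Z; E4→W; E5→X.
Only (E4, W) has each player best-responding; Nash payoffs (5, 12).
Incumbent's commitment gain: 13 − 5 = 8.

8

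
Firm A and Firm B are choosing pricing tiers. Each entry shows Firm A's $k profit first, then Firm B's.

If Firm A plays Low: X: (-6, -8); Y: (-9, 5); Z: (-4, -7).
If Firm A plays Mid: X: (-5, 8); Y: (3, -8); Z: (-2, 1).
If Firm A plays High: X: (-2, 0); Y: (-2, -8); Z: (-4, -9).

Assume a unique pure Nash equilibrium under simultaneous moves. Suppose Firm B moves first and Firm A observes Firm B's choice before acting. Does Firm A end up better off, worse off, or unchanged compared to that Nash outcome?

unchanged

Work backward from Firm A's decision.
- X: BR = High, leader payoff 0.
- Y: BR = Mid, leader payoff -8.
- Z: BR = Mid, leader payoff 1.
Among 0, -8, 1, the best is 1 at Z. Subgame-perfect outcome: (Mid, Z) with payoffs (-2, 1).
For the simultaneous game, intersect best replies.
Firm A's best replies: X→High; Y→Mid; Z→Mid.
Firm B's best replies: Low→Y; Mid→X; High→X.
The unique mutual best reply is (High, X), giving (-2, 0).
Firm A earns -2 sequentially versus -2 at the Nash outcome: unchanged.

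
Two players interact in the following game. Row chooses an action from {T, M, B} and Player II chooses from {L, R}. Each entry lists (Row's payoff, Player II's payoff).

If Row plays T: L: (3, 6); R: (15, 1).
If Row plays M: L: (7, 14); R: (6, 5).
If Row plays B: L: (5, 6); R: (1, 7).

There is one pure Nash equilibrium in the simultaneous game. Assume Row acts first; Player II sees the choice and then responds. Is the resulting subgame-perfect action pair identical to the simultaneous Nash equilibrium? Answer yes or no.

yes

Player II best-responds to each possible Row move:
- T → Player II plays L (best of 6, 1); Row gets 3.
- M → Player II plays L (best of 14, 5); Row gets 7.
- B → Player II plays R (best of 6, 7); Row gets 1.
Maximizing over 3, 7, 1, Row chooses M. Subgame-perfect outcome: (M, L) with payoffs (7, 14).
Now find the simultaneous Nash equilibrium.
Row's best replies: L→M; R→T.
Player II's best replies: T→L; M→L; B→R.
The unique mutual best reply is (M, L), giving (7, 14).
Sequential outcome (M, L) coincides with the Nash profile (M, L).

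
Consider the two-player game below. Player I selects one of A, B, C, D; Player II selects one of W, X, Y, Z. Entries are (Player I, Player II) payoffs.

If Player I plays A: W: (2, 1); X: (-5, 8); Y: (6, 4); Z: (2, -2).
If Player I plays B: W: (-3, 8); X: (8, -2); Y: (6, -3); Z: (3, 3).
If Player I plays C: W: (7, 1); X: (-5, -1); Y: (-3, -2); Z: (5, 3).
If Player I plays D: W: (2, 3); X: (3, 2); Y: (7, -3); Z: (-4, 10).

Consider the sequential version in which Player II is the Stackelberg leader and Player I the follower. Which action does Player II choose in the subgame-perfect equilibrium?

Player I best-responds to each possible Player II move:
- W: Player I compares 2, -3, 7, 2 and picks C; Player II would get 1.
- X: Player I compares -5, 8, -5, 3 and picks B; Player II would get -2.
- Y: Player I compares 6, 6, -3, 7 and picks D; Player II would get -3.
- Z: Player I compares 2, 3, 5, -4 and picks C; Player II would get 3.
Player II's induced payoffs are 1, -2, -3, 3, so Player II commits to Z. Subgame-perfect outcome: (C, Z) with payoffs (5, 3).

Z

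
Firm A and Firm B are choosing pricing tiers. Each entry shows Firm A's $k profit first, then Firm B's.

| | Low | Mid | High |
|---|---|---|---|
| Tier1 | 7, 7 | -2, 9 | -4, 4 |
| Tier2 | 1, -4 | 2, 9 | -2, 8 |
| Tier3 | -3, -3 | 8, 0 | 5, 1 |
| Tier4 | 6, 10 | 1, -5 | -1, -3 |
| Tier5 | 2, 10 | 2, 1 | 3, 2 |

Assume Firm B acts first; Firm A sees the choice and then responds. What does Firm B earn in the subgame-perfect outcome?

Firm A best-responds to each possible Firm B move:
- Low → Firm A plays Tier1 (best of 7, 1, -3, 6, 2); Firm B gets 7.
- Mid → Firm A plays Tier3 (best of -2, 2, 8, 1, 2); Firm B gets 0.
- High → Firm A plays Tier3 (best of -4, -2, 5, -1, 3); Firm B gets 1.
Maximizing over 7, 0, 1, Firm B chooses Low. Subgame-perfect outcome: (Tier1, Low) with payoffs (7, 7).

7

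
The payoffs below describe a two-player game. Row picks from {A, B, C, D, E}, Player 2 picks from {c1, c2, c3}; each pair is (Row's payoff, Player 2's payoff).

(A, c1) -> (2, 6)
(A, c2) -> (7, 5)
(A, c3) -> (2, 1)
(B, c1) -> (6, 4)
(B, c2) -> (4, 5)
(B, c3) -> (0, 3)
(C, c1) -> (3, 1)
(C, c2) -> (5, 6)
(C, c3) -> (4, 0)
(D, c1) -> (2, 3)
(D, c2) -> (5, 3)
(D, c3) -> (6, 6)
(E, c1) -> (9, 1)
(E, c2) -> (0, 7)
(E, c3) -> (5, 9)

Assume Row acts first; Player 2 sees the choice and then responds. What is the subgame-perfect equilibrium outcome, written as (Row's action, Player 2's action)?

Backward induction with Row moving first.
- A: BR = c1, leader payoff 2.
- B: BR = c2, leader payoff 4.
- C: BR = c2, leader payoff 5.
- D: BR = c3, leader payoff 6.
- E: BR = c3, leader payoff 5.
Among 2, 4, 5, 6, 5, the best is 6 at D. Subgame-perfect outcome: (D, c3) with payoffs (6, 6).

(D, c3)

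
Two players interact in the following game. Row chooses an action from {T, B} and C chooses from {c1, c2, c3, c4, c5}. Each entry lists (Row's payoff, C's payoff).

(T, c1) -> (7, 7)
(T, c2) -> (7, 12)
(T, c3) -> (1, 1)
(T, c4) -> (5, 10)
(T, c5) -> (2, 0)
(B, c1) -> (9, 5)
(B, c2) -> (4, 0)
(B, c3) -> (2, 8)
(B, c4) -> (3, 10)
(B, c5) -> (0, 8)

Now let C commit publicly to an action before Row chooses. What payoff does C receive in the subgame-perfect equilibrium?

Work backward from Row's decision.
- c1: Row compares 7, 9 and picks B; C would get 5.
- c2: Row compares 7, 4 and picks T; C would get 12.
- c3: Row compares 1, 2 and picks B; C would get 8.
- c4: Row compares 5, 3 and picks T; C would get 10.
- c5: Row compares 2, 0 and picks T; C would get 0.
C's induced payoffs are 5, 12, 8, 10, 0, so C commits to c2. Subgame-perfect outcome: (T, c2) with payoffs (7, 12).

12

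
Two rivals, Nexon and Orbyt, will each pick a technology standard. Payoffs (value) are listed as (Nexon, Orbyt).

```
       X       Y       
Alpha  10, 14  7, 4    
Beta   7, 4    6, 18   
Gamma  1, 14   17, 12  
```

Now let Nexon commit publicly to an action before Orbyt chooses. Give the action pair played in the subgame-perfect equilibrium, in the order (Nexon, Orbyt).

Orbyt best-responds to each possible Nexon move:
- Alpha → Orbyt plays X (best of 14, 4); Nexon gets 10.
- Beta → Orbyt plays Y (best of 4, 18); Nexon gets 6.
- Gamma → Orbyt plays X (best of 14, 12); Nexon gets 1.
Nexon's induced payoffs are 10, 6, 1, so Nexon commits to Alpha. Subgame-perfect outcome: (Alpha, X) with payoffs (10, 14).

(Alpha, X)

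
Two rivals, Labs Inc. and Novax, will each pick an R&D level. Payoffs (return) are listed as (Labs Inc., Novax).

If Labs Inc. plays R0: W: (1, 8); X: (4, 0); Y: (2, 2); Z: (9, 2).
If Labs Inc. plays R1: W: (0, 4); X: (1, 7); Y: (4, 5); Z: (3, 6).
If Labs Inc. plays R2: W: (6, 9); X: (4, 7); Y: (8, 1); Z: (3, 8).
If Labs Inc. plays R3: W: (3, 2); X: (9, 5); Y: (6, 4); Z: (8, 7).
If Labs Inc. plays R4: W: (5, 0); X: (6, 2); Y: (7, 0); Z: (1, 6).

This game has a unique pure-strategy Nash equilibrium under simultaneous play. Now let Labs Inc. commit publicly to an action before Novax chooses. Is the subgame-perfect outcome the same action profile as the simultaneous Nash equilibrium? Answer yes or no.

no

Solve by backward induction (Labs Inc. leads).
- R0 → Novax plays W (best of 8, 0, 2, 2); Labs Inc. gets 1.
- R1 → Novax plays X (best of 4, 7, 5, 6); Labs Inc. gets 1.
- R2 → Novax plays W (best of 9, 7, 1, 8); Labs Inc. gets 6.
- R3 → Novax plays Z (best of 2, 5, 4, 7); Labs Inc. gets 8.
- R4 → Novax plays Z (best of 0, 2, 0, 6); Labs Inc. gets 1.
Labs Inc.'s induced payoffs are 1, 1, 6, 8, 1, so Labs Inc. commits to R3. Subgame-perfect outcome: (R3, Z) with payoffs (8, 7).
For the simultaneous game, intersect best replies.
Labs Inc.'s best replies: W→R2; X→R3; Y→R2; Z→R0.
Novax's best replies: R0→W; R1→X; R2→W; R3→Z; R4→Z.
Only (R2, W) has each player best-responding; Nash payoffs (6, 9).
Sequential outcome (R3, Z) differs from the Nash profile (R2, W).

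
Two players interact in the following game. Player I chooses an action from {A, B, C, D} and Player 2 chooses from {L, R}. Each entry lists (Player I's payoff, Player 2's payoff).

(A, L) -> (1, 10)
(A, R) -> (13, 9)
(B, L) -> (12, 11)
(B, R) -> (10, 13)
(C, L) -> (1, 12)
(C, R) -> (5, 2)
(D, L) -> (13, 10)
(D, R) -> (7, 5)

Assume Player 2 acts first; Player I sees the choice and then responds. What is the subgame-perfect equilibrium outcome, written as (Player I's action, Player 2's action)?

(D, L)

Player I best-responds to each possible Player 2 move:
- L → Player I plays D (best of 1, 12, 1, 13); Player 2 gets 10.
- R → Player I plays A (best of 13, 10, 5, 7); Player 2 gets 9.
Maximizing over 10, 9, Player 2 chooses L. Subgame-perfect outcome: (D, L) with payoffs (13, 10).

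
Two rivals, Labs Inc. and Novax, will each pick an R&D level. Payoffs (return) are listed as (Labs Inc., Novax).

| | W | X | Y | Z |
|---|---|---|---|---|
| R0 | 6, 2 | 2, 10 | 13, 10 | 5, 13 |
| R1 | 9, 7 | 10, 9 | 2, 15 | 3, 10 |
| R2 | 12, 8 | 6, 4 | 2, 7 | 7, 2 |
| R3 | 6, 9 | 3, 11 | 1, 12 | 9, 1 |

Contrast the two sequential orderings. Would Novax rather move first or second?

first

If Labs Inc. leads: Novax's best replies are R0→Z, R1→Y, R2→W, R3→Y; Labs Inc.'s induced payoffs 5, 2, 12, 1; outcome (R2, W), payoffs (12, 8).
If Novax leads: Labs Inc.'s best replies are W→R2, X→R1, Y→R0, Z→R3; Novax's induced payoffs 8, 9, 10, 1; outcome (R0, Y), payoffs (13, 10).
Novax gets 10 moving first and 8 moving second, so Novax prefers to move first.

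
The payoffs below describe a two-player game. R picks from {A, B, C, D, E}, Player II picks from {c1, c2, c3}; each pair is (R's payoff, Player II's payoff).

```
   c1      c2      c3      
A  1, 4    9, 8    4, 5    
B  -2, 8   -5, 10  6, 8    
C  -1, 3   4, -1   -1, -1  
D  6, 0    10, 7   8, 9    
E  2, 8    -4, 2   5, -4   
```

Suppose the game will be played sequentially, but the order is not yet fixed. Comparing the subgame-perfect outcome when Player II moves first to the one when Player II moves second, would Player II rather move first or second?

first

If R leads: Player II's best replies are A→c2, B→c2, C→c1, D→c3, E→c1; R's induced payoffs 9, -5, -1, 8, 2; outcome (A, c2), payoffs (9, 8).
If Player II leads: R's best replies are c1→D, c2→D, c3→D; Player II's induced payoffs 0, 7, 9; outcome (D, c3), payoffs (8, 9).
Player II gets 9 moving first and 8 moving second, so Player II prefers to move first.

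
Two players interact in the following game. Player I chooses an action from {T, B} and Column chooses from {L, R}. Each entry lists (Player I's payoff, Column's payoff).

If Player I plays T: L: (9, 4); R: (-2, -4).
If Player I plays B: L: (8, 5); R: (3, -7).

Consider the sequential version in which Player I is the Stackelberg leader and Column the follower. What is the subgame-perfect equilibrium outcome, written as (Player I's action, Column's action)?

Work backward from Column's decision.
- T → Column plays L (best of 4, -4); Player I gets 9.
- B → Column plays L (best of 5, -7); Player I gets 8.
Among 9, 8, the best is 9 at T. Subgame-perfect outcome: (T, L) with payoffs (9, 4).

(T, L)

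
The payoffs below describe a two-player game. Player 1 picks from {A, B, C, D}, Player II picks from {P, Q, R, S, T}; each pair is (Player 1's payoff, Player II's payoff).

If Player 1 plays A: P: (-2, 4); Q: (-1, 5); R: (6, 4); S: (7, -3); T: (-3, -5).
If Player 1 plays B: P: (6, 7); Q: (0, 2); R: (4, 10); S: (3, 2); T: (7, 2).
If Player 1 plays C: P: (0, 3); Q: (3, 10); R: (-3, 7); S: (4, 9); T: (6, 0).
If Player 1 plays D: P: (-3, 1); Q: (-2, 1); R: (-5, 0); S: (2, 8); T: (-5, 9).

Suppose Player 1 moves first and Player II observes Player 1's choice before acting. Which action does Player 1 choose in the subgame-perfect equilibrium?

B

Work backward from Player II's decision.
- A → Player II plays Q (best of 4, 5, 4, -3, -5); Player 1 gets -1.
- B → Player II plays R (best of 7, 2, 10, 2, 2); Player 1 gets 4.
- C → Player II plays Q (best of 3, 10, 7, 9, 0); Player 1 gets 3.
- D → Player II plays T (best of 1, 1, 0, 8, 9); Player 1 gets -5.
Among -1, 4, 3, -5, the best is 4 at B. Subgame-perfect outcome: (B, R) with payoffs (4, 10).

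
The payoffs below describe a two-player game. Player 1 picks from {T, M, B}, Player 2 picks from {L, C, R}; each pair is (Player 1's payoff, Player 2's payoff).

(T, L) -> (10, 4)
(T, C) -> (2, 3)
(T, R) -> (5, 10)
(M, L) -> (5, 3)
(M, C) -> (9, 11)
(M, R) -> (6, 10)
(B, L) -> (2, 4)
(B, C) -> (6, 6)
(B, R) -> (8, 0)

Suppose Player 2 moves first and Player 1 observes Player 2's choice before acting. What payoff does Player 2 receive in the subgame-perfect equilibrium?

Work backward from Player 1's decision.
- L: Player 1 compares 10, 5, 2 and picks T; Player 2 would get 4.
- C: Player 1 compares 2, 9, 6 and picks M; Player 2 would get 11.
- R: Player 1 compares 5, 6, 8 and picks B; Player 2 would get 0.
Player 2's induced payoffs are 4, 11, 0, so Player 2 commits to C. Subgame-perfect outcome: (M, C) with payoffs (9, 11).

11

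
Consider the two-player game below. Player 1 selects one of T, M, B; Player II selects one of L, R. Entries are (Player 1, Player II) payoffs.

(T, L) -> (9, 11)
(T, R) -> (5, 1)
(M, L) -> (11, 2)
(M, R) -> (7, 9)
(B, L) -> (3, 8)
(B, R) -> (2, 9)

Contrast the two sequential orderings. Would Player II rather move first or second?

If Player 1 leads: Player II's best replies are T→L, M→R, B→R; Player 1's induced payoffs 9, 7, 2; outcome (T, L), payoffs (9, 11).
If Player II leads: Player 1's best replies are L→M, R→M; Player II's induced payoffs 2, 9; outcome (M, R), payoffs (7, 9).
Player II gets 9 moving first and 11 moving second, so Player II prefers to move second.

second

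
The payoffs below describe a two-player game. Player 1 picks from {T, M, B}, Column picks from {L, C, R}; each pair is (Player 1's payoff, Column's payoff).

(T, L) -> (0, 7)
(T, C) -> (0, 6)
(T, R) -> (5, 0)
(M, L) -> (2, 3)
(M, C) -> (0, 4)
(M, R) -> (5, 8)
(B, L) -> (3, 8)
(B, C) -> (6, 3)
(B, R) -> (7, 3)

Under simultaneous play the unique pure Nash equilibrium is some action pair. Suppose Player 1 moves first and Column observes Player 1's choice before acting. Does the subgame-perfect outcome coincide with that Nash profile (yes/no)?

no

Work backward from Column's decision.
- T → Column plays L (best of 7, 6, 0); Player 1 gets 0.
- M → Column plays R (best of 3, 4, 8); Player 1 gets 5.
- B → Column plays L (best of 8, 3, 3); Player 1 gets 3.
Among 0, 5, 3, the best is 5 at M. Subgame-perfect outcome: (M, R) with payoffs (5, 8).
For the simultaneous game, intersect best replies.
Player 1's best replies: L→B; C→B; R→B.
Column's best replies: T→L; M→R; B→L.
The unique mutual best reply is (B, L), giving (3, 8).
Sequential outcome (M, R) differs from the Nash profile (B, L).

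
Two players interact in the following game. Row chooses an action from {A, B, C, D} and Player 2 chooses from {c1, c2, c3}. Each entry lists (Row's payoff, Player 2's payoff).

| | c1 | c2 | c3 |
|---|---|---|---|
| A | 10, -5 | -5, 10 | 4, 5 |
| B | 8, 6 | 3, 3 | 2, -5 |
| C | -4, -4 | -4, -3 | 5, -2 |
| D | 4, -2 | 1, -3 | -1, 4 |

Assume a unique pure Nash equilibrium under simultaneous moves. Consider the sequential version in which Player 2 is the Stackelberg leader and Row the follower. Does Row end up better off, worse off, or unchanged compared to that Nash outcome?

Backward induction with Player 2 moving first.
- c1: Row compares 10, 8, -4, 4 and picks A; Player 2 would get -5.
- c2: Row compares -5, 3, -4, 1 and picks B; Player 2 would get 3.
- c3: Row compares 4, 2, 5, -1 and picks C; Player 2 would get -2.
Player 2's induced payoffs are -5, 3, -2, so Player 2 commits to c2. Subgame-perfect outcome: (B, c2) with payoffs (3, 3).
Under simultaneous play:
Row's best replies: c1→A; c2→B; c3→C.
Player 2's best replies: A→c2; B→c1; C→c3; D→c3.
The unique mutual best reply is (C, c3), giving (5, -2).
Row earns 3 sequentially versus 5 at the Nash outcome: worse off.

worse off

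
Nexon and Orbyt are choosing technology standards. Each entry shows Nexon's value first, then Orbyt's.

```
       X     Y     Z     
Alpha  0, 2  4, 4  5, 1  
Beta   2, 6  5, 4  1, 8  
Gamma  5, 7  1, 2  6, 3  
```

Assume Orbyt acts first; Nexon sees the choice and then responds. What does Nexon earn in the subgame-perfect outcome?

Work backward from Nexon's decision.
- X → Nexon plays Gamma (best of 0, 2, 5); Orbyt gets 7.
- Y → Nexon plays Beta (best of 4, 5, 1); Orbyt gets 4.
- Z → Nexon plays Gamma (best of 5, 1, 6); Orbyt gets 3.
Orbyt's induced payoffs are 7, 4, 3, so Orbyt commits to X. Subgame-perfect outcome: (Gamma, X) with payoffs (5, 7).

5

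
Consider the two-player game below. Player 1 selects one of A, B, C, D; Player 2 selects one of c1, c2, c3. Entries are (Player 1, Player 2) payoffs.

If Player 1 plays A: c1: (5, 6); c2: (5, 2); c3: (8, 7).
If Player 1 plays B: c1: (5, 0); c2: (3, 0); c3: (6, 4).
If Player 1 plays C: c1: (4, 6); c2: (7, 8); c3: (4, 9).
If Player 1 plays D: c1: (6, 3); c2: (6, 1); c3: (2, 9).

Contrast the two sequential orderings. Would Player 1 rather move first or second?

first

If Player 1 leads: Player 2's best replies are A→c3, B→c3, C→c3, D→c3; Player 1's induced payoffs 8, 6, 4, 2; outcome (A, c3), payoffs (8, 7).
If Player 2 leads: Player 1's best replies are c1→D, c2→C, c3→A; Player 2's induced payoffs 3, 8, 7; outcome (C, c2), payoffs (7, 8).
Player 1 gets 8 moving first and 7 moving second, so Player 1 prefers to move first.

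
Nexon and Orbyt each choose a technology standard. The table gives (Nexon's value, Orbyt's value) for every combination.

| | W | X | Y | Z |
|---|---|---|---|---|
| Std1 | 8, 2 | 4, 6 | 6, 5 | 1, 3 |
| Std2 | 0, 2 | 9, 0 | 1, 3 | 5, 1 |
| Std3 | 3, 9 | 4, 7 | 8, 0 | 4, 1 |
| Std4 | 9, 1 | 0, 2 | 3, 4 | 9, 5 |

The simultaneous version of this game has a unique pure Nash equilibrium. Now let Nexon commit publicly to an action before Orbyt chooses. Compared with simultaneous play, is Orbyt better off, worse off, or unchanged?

Backward induction with Nexon moving first.
- Std1 → Orbyt plays X (best of 2, 6, 5, 3); Nexon gets 4.
- Std2 → Orbyt plays Y (best of 2, 0, 3, 1); Nexon gets 1.
- Std3 → Orbyt plays W (best of 9, 7, 0, 1); Nexon gets 3.
- Std4 → Orbyt plays Z (best of 1, 2, 4, 5); Nexon gets 9.
Nexon's induced payoffs are 4, 1, 3, 9, so Nexon commits to Std4. Subgame-perfect outcome: (Std4, Z) with payoffs (9, 5).
Now find the simultaneous Nash equilibrium.
Nexon's best replies: W→Std4; X→Std2; Y→Std3; Z→Std4.
Orbyt's best replies: Std1→X; Std2→Y; Std3→W; Std4→Z.
The unique mutual best reply is (Std4, Z), giving (9, 5).
Orbyt earns 5 sequentially versus 5 at the Nash outcome: unchanged.

unchanged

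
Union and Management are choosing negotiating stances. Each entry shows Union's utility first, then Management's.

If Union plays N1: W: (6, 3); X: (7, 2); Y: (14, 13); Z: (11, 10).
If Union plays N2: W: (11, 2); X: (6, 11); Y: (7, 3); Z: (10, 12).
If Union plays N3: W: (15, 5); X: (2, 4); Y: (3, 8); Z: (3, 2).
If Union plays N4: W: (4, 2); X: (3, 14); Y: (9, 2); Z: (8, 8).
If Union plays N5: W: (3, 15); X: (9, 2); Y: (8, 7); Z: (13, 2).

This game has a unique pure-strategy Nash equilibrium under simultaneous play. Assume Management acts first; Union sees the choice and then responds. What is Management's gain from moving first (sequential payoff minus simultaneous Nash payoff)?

Backward induction with Management moving first.
- W: BR = N3, leader payoff 5.
- X: BR = N5, leader payoff 2.
- Y: BR = N1, leader payoff 13.
- Z: BR = N5, leader payoff 2.
Among 5, 2, 13, 2, the best is 13 at Y. Subgame-perfect outcome: (N1, Y) with payoffs (14, 13).
For the simultaneous game, intersect best replies.
Union's best replies: W→N3; X→N5; Y→N1; Z→N5.
Management's best replies: N1→Y; N2→Z; N3→Y; N4→X; N5→W.
Only (N1, Y) has each player best-responding; Nash payoffs (14, 13).
Management's commitment gain: 13 − 13 = 0.

0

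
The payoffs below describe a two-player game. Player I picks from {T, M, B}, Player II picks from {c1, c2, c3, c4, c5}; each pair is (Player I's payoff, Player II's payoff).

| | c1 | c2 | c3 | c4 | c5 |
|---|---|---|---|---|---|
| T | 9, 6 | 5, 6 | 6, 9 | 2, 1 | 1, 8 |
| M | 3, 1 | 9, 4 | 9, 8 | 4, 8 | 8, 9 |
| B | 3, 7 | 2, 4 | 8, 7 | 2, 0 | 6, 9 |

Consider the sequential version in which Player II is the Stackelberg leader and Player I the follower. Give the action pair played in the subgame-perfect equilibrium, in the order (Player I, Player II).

(M, c5)

Solve by backward induction (Player II leads).
- c1 → Player I plays T (best of 9, 3, 3); Player II gets 6.
- c2 → Player I plays M (best of 5, 9, 2); Player II gets 4.
- c3 → Player I plays M (best of 6, 9, 8); Player II gets 8.
- c4 → Player I plays M (best of 2, 4, 2); Player II gets 8.
- c5 → Player I plays M (best of 1, 8, 6); Player II gets 9.
Player II's induced payoffs are 6, 4, 8, 8, 9, so Player II commits to c5. Subgame-perfect outcome: (M, c5) with payoffs (8, 9).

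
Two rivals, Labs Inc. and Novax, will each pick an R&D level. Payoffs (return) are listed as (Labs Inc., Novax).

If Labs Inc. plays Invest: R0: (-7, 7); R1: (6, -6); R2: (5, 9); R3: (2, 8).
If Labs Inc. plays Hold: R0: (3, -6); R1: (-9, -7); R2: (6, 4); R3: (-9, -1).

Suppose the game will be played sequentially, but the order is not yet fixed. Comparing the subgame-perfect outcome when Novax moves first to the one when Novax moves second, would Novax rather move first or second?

If Labs Inc. leads: Novax's best replies are Invest→R2, Hold→R2; Labs Inc.'s induced payoffs 5, 6; outcome (Hold, R2), payoffs (6, 4).
If Novax leads: Labs Inc.'s best replies are R0→Hold, R1→Invest, R2→Hold, R3→Invest; Novax's induced payoffs -6, -6, 4, 8; outcome (Invest, R3), payoffs (2, 8).
Novax gets 8 moving first and 4 moving second, so Novax prefers to move first.

first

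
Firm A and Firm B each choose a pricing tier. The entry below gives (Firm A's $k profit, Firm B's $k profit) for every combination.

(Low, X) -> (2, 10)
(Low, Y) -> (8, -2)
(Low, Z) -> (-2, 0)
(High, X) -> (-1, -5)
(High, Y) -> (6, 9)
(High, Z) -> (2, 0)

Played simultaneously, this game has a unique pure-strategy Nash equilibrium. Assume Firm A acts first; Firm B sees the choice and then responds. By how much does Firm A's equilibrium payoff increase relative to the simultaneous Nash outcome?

Firm B best-responds to each possible Firm A move:
- Low: Firm B compares 10, -2, 0 and picks X; Firm A would get 2.
- High: Firm B compares -5, 9, 0 and picks Y; Firm A would get 6.
Maximizing over 2, 6, Firm A chooses High. Subgame-perfect outcome: (High, Y) with payoffs (6, 9).
Now find the simultaneous Nash equilibrium.
Firm A's best replies: X→Low; Y→Low; Z→High.
Firm B's best replies: Low→X; High→Y.
The unique mutual best reply is (Low, X), giving (2, 10).
Firm A's commitment gain: 6 − 2 = 4.

4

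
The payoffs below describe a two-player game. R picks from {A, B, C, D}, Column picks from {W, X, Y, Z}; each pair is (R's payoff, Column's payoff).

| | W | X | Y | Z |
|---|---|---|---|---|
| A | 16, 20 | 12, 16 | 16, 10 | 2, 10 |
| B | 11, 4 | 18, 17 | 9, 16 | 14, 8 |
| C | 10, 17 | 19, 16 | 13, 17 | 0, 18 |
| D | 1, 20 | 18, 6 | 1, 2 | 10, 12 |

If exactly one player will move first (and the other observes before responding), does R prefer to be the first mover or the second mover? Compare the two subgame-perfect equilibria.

If R leads: Column's best replies are A→W, B→X, C→Z, D→W; R's induced payoffs 16, 18, 0, 1; outcome (B, X), payoffs (18, 17).
If Column leads: R's best replies are W→A, X→C, Y→A, Z→B; Column's induced payoffs 20, 16, 10, 8; outcome (A, W), payoffs (16, 20).
R gets 18 moving first and 16 moving second, so R prefers to move first.

first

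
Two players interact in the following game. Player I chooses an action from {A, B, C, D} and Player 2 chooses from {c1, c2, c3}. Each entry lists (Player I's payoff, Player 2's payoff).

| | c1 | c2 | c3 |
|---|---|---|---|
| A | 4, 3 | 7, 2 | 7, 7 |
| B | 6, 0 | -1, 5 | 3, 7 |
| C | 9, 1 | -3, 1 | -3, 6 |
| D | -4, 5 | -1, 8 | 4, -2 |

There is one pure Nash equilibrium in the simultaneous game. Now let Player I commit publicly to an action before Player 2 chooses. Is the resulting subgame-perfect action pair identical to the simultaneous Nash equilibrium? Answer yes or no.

yes

Player 2 best-responds to each possible Player I move:
- A: Player 2 compares 3, 2, 7 and picks c3; Player I would get 7.
- B: Player 2 compares 0, 5, 7 and picks c3; Player I would get 3.
- C: Player 2 compares 1, 1, 6 and picks c3; Player I would get -3.
- D: Player 2 compares 5, 8, -2 and picks c2; Player I would get -1.
Among 7, 3, -3, -1, the best is 7 at A. Subgame-perfect outcome: (A, c3) with payoffs (7, 7).
Under simultaneous play:
Player I's best replies: c1→C; c2→A; c3→A.
Player 2's best replies: A→c3; B→c3; C→c3; D→c2.
The unique mutual best reply is (A, c3), giving (7, 7).
Sequential outcome (A, c3) coincides with the Nash profile (A, c3).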